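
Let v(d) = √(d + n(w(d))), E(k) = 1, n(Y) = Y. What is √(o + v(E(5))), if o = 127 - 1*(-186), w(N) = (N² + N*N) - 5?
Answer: √(313 + I*√2) ≈ 17.692 + 0.03997*I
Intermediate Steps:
w(N) = -5 + 2*N² (w(N) = (N² + N²) - 5 = 2*N² - 5 = -5 + 2*N²)
v(d) = √(-5 + d + 2*d²) (v(d) = √(d + (-5 + 2*d²)) = √(-5 + d + 2*d²))
o = 313 (o = 127 + 186 = 313)
√(o + v(E(5))) = √(313 + √(-5 + 1 + 2*1²)) = √(313 + √(-5 + 1 + 2*1)) = √(313 + √(-5 + 1 + 2)) = √(313 + √(-2)) = √(313 + I*√2)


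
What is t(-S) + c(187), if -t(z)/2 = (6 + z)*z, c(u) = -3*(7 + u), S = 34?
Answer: -2486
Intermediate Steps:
c(u) = -21 - 3*u
t(z) = -2*z*(6 + z) (t(z) = -2*(6 + z)*z = -2*z*(6 + z))
t(-S) + c(187) = -2*(-1*34)*(6 - 1*34) + (-21 - 3*187) = -2*(-34)*(6 - 34) + (-21 - 561) = -2*(-34)*(-28) - 582 = -1904 - 582 = -2486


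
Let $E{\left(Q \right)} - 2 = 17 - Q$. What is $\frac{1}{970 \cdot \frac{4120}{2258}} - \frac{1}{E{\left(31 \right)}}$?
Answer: $\frac{502937}{5994600} \approx 0.083898$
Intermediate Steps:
$E{\left(Q \right)} = 19 - Q$ ($E{\left(Q \right)} = 2 - \left(-17 + Q\right) = 19 - Q$)
$\frac{1}{970 \cdot \frac{4120}{2258}} - \frac{1}{E{\left(31 \right)}} = \frac{1}{970 \cdot \frac{4120}{2258}} - \frac{1}{19 - 31} = \frac{1}{970 \cdot 4120 \cdot \frac{1}{2258}} - \frac{1}{19 - 31} = \frac{1}{970 \cdot \frac{2060}{1129}} - \frac{1}{-12} = \frac{1}{970} \cdot \frac{1129}{2060} - - \frac{1}{12} = \frac{1129}{1998200} + \frac{1}{12} = \frac{502937}{5994600}$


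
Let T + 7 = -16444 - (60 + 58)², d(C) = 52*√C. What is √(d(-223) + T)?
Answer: √(-30375 + 52*I*√223) ≈ 2.228 + 174.3*I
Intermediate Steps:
T = -30375 (T = -7 + (-16444 - (60 + 58)²) = -7 + (-16444 - 1*118²) = -7 + (-16444 - 1*13924) = -7 + (-16444 - 13924) = -7 - 30368 = -30375)
√(d(-223) + T) = √(52*√(-223) - 30375) = √(52*(I*√223) - 30375) = √(52*I*√223 - 30375) = √(-30375 + 52*I*√223)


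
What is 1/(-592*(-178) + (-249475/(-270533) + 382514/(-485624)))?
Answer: 65688658796/6922016943481015 ≈ 9.4898e-6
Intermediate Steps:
1/(-592*(-178) + (-249475/(-270533) + 382514/(-485624))) = 1/(105376 + (-249475*(-1/270533) + 382514*(-1/485624))) = 1/(105376 + (249475/270533 - 191257/242812)) = 1/(105376 + 8834193719/65688658796) = 1/(6922016943481015/65688658796) = 65688658796/6922016943481015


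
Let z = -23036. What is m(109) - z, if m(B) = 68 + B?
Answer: 23213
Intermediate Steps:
m(109) - z = (68 + 109) - 1*(-23036) = 177 + 23036 = 23213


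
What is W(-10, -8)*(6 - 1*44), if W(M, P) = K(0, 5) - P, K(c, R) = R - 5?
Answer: -304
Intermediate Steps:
K(c, R) = -5 + R
W(M, P) = -P (W(M, P) = (-5 + 5) - P = 0 - P = -P)
W(-10, -8)*(6 - 1*44) = (-1*(-8))*(6 - 1*44) = 8*(6 - 44) = 8*(-38) = -304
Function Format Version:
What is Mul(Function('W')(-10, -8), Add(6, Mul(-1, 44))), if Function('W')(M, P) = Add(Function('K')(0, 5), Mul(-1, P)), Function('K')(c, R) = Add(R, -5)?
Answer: -304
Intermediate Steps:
Function('K')(c, R) = Add(-5, R)
Function('W')(M, P) = Mul(-1, P) (Function('W')(M, P) = Add(Add(-5, 5), Mul(-1, P)) = Add(0, Mul(-1, P)) = Mul(-1, P))
Mul(Function('W')(-10, -8), Add(6, Mul(-1, 44))) = Mul(Mul(-1, -8), Add(6, Mul(-1, 44))) = Mul(8, Add(6, -44)) = Mul(8, -38) = -304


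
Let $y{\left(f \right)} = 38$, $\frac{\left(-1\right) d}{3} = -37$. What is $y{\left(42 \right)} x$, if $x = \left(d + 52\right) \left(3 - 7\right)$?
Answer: $-24776$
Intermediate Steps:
$d = 111$ ($d = \left(-3\right) \left(-37\right) = 111$)
$x = -652$ ($x = \left(111 + 52\right) \left(3 - 7\right) = 163 \left(-4\right) = -652$)
$y{\left(42 \right)} x = 38 \left(-652\right) = -24776$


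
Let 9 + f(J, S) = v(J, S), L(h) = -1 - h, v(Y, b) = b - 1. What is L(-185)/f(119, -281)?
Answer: -184/291 ≈ -0.63230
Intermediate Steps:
v(Y, b) = -1 + b
f(J, S) = -10 + S (f(J, S) = -9 + (-1 + S) = -10 + S)
L(-185)/f(119, -281) = (-1 - 1*(-185))/(-10 - 281) = (-1 + 185)/(-291) = 184*(-1/291) = -184/291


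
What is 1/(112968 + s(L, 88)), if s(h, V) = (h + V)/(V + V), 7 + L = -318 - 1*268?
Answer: 176/19881863 ≈ 8.8523e-6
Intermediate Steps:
L = -593 (L = -7 + (-318 - 1*268) = -7 + (-318 - 268) = -7 - 586 = -593)
s(h, V) = (V + h)/(2*V) (s(h, V) = (V + h)/((2*V)) = (V + h)*(1/(2*V)) = (V + h)/(2*V))
1/(112968 + s(L, 88)) = 1/(112968 + (½)*(88 - 593)/88) = 1/(112968 + (½)*(1/88)*(-505)) = 1/(112968 - 505/176) = 1/(19881863/176) = 176/19881863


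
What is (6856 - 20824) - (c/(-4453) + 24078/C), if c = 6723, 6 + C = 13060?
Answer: -6655506414/476471 ≈ -13968.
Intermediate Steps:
C = 13054 (C = -6 + 13060 = 13054)
(6856 - 20824) - (c/(-4453) + 24078/C) = (6856 - 20824) - (6723/(-4453) + 24078/13054) = -13968 - (6723*(-1/4453) + 24078*(1/13054)) = -13968 - (-6723/4453 + 12039/6527) = -13968 - 1*159486/476471 = -13968 - 159486/476471 = -6655506414/476471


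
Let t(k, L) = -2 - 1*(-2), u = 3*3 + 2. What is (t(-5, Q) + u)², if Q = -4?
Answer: 121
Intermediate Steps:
u = 11 (u = 9 + 2 = 11)
t(k, L) = 0 (t(k, L) = -2 + 2 = 0)
(t(-5, Q) + u)² = (0 + 11)² = 11² = 121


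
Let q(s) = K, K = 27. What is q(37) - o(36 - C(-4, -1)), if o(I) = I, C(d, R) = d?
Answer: -13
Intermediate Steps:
q(s) = 27
q(37) - o(36 - C(-4, -1)) = 27 - (36 - 1*(-4)) = 27 - (36 + 4) = 27 - 1*40 = 27 - 40 = -13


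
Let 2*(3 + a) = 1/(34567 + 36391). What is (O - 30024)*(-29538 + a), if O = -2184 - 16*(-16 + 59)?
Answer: 34477808724320/35479 ≈ 9.7178e+8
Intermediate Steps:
a = -425747/141916 (a = -3 + 1/(2*(34567 + 36391)) = -3 + (½)/70958 = -3 + (½)*(1/70958) = -3 + 1/141916 = -425747/141916 ≈ -3.0000)
O = -2872 (O = -2184 - 16*43 = -2184 - 1*688 = -2184 - 688 = -2872)
(O - 30024)*(-29538 + a) = (-2872 - 30024)*(-29538 - 425747/141916) = -32896*(-4192340555/141916) = 34477808724320/35479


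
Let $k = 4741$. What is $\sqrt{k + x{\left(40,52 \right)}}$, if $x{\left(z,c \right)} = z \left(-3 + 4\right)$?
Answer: $\sqrt{4781} \approx 69.145$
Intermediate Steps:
$x{\left(z,c \right)} = z$ ($x{\left(z,c \right)} = z 1 = z$)
$\sqrt{k + x{\left(40,52 \right)}} = \sqrt{4741 + 40} = \sqrt{4781}$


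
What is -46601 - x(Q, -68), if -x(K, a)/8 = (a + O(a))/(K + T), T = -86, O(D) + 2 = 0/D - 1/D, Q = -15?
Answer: -80004399/1717 ≈ -46595.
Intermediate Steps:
O(D) = -2 - 1/D (O(D) = -2 + (0/D - 1/D) = -2 + (0 - 1/D) = -2 - 1/D)
x(K, a) = -8*(-2 + a - 1/a)/(-86 + K) (x(K, a) = -8*(a + (-2 - 1/a))/(K - 86) = -8*(-2 + a - 1/a)/(-86 + K))
-46601 - x(Q, -68) = -46601 - 8*(1 - 68*(2 - 1*(-68)))/((-68)*(-86 - 15)) = -46601 - 8*(-1)*(1 - 68*(2 + 68))/(68*(-101)) = -46601 - 8*(-1)*(-1)*(1 - 68*70)/(68*101) = -46601 - 8*(-1)*(-1)*(1 - 4760)/(68*101) = -46601 - 8*(-1)*(-1)*(-4759)/(68*101) = -46601 - 1*(-9518/1717) = -46601 + 9518/1717 = -80004399/1717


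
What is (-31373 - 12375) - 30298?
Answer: -74046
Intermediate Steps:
(-31373 - 12375) - 30298 = -43748 - 30298 = -74046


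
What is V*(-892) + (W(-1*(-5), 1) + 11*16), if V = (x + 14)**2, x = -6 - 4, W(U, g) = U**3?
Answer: -13971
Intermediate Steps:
x = -10
V = 16 (V = (-10 + 14)**2 = 4**2 = 16)
V*(-892) + (W(-1*(-5), 1) + 11*16) = 16*(-892) + ((-1*(-5))**3 + 11*16) = -14272 + (5**3 + 176) = -14272 + (125 + 176) = -14272 + 301 = -13971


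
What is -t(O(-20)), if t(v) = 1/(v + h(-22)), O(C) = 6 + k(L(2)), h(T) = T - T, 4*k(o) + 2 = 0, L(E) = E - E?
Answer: -2/11 ≈ -0.18182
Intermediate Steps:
L(E) = 0
k(o) = -½ (k(o) = -½ + (¼)*0 = -½ + 0 = -½)
h(T) = 0
O(C) = 11/2 (O(C) = 6 - ½ = 11/2)
t(v) = 1/v (t(v) = 1/(v + 0) = 1/v)
-t(O(-20)) = -1/11/2 = -1*2/11 = -2/11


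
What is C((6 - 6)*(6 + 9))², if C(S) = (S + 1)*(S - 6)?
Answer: 36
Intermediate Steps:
C(S) = (1 + S)*(-6 + S)
C((6 - 6)*(6 + 9))² = (-6 + ((6 - 6)*(6 + 9))² - 5*(6 - 6)*(6 + 9))² = (-6 + (0*15)² - 0*15)² = (-6 + 0² - 5*0)² = (-6 + 0 + 0)² = (-6)² = 36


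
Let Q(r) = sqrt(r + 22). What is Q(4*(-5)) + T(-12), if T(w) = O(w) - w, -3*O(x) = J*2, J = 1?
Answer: 34/3 + sqrt(2) ≈ 12.748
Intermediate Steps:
O(x) = -2/3
Q(r) = sqrt(22 + r)
T(w) = -2/3 - w
Q(4*(-5)) + T(-12) = sqrt(22 + 4*(-5)) + (-2/3 - 1*(-12)) = sqrt(22 - 20) + (-2/3 + 12) = sqrt(2) + 34/3 = 34/3 + sqrt(2)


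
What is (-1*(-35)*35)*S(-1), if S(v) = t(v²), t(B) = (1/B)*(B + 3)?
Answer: 4900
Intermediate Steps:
t(B) = (3 + B)/B
S(v) = (3 + v²)/v² (S(v) = (3 + v²)/(v²) = (3 + v²)/v²)
(-1*(-35)*35)*S(-1) = (-1*(-35)*35)*(1 + 3/(-1)²) = (35*35)*(1 + 3*1) = 1225*(1 + 3) = 1225*4 = 4900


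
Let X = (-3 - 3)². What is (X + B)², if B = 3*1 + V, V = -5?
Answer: 1156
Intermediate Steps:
B = -2 (B = 3*1 - 5 = 3 - 5 = -2)
X = 36 (X = (-6)² = 36)
(X + B)² = (36 - 2)² = 34² = 1156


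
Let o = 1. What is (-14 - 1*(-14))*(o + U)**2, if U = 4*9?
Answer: 0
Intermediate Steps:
U = 36
(-14 - 1*(-14))*(o + U)**2 = (-14 - 1*(-14))*(1 + 36)**2 = (-14 + 14)*37**2 = 0*1369 = 0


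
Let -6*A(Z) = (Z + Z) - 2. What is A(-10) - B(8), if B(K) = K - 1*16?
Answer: 35/3 ≈ 11.667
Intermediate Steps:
A(Z) = 1/3 - Z/3 (A(Z) = -((Z + Z) - 2)/6 = -(2*Z - 2)/6 = -(-2 + 2*Z)/6 = 1/3 - Z/3)
B(K) = -16 + K (B(K) = K - 16 = -16 + K)
A(-10) - B(8) = (1/3 - 1/3*(-10)) - (-16 + 8) = (1/3 + 10/3) - 1*(-8) = 11/3 + 8 = 35/3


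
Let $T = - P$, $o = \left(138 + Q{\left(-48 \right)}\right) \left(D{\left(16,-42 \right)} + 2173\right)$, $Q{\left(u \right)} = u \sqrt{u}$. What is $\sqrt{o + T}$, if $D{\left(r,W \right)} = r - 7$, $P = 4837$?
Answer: $\sqrt{296279 - 418944 i \sqrt{3}} \approx 734.87 - 493.71 i$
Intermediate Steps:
$D{\left(r,W \right)} = -7 + r$
$Q{\left(u \right)} = u^{\frac{3}{2}}$
$o = 301116 - 418944 i \sqrt{3}$ ($o = \left(138 + \left(-48\right)^{\frac{3}{2}}\right) \left(\left(-7 + 16\right) + 2173\right) = \left(138 - 192 i \sqrt{3}\right) \left(9 + 2173\right) = \left(138 - 192 i \sqrt{3}\right) 2182 = 301116 - 418944 i \sqrt{3} \approx 3.0112 \cdot 10^{5} - 7.2563 \cdot 10^{5} i$)
$T = -4837$ ($T = \left(-1\right) 4837 = -4837$)
$\sqrt{o + T} = \sqrt{\left(301116 - 418944 i \sqrt{3}\right) - 4837} = \sqrt{296279 - 418944 i \sqrt{3}}$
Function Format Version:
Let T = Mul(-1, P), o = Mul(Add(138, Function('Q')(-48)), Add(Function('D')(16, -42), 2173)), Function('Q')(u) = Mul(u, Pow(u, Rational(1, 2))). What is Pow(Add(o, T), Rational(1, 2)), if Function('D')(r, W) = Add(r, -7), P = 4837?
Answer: Pow(Add(296279, Mul(-418944, I, Pow(3, Rational(1, 2)))), Rational(1, 2)) ≈ Add(734.87, Mul(-493.71, I))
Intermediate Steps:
Function('D')(r, W) = Add(-7, r)
Function('Q')(u) = Pow(u, Rational(3, 2))
o = Add(301116, Mul(-418944, I, Pow(3, Rational(1, 2)))) (o = Mul(Add(138, Pow(-48, Rational(3, 2))), Add(Add(-7, 16), 2173)) = Mul(Add(138, Mul(-192, I, Pow(3, Rational(1, 2)))), Add(9, 2173)) = Mul(Add(138, Mul(-192, I, Pow(3, Rational(1, 2)))), 2182) = Add(301116, Mul(-418944, I, Pow(3, Rational(1, 2)))) ≈ Add(3.0112e+5, Mul(-7.2563e+5, I)))
T = -4837 (T = Mul(-1, 4837) = -4837)
Pow(Add(o, T), Rational(1, 2)) = Pow(Add(Add(301116, Mul(-418944, I, Pow(3, Rational(1, 2)))), -4837), Rational(1, 2)) = Pow(Add(296279, Mul(-418944, I, Pow(3, Rational(1, 2)))), Rational(1, 2))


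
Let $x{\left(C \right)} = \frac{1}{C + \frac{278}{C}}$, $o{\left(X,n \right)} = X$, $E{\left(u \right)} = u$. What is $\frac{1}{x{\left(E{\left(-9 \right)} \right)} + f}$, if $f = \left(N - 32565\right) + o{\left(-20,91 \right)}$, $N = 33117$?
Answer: $\frac{359}{190979} \approx 0.0018798$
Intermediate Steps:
$f = 532$ ($f = \left(33117 - 32565\right) - 20 = 552 - 20 = 532$)
$\frac{1}{x{\left(E{\left(-9 \right)} \right)} + f} = \frac{1}{- \frac{9}{278 + \left(-9\right)^{2}} + 532} = \frac{1}{- \frac{9}{278 + 81} + 532} = \frac{1}{- \frac{9}{359} + 532} = \frac{1}{\frac{190979}{359}} = \frac{359}{190979}$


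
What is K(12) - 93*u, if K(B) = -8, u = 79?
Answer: -7355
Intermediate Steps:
K(12) - 93*u = -8 - 93*79 = -8 - 7347 = -7355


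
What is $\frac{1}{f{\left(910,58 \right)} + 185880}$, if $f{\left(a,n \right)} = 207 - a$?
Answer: $\frac{1}{185177} \approx 5.4002 \cdot 10^{-6}$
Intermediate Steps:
$\frac{1}{f{\left(910,58 \right)} + 185880} = \frac{1}{\left(207 - 910\right) + 185880} = \frac{1}{-703 + 185880} = \frac{1}{185177}$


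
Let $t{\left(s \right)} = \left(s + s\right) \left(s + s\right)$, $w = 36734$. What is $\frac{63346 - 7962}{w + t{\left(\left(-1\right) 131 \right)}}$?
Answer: $\frac{3956}{7527} \approx 0.52557$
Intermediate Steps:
$t{\left(s \right)} = 4 s^{2}$ ($t{\left(s \right)} = 2 s 2 s = 4 s^{2}$)
$\frac{63346 - 7962}{w + t{\left(\left(-1\right) 131 \right)}} = \frac{63346 - 7962}{36734 + 4 \left(\left(-1\right) 131\right)^{2}} = \frac{55384}{36734 + 4 \left(-131\right)^{2}} = \frac{55384}{36734 + 4 \cdot 17161} = \frac{55384}{36734 + 68644} = \frac{55384}{105378} = 55384 \cdot \frac{1}{105378} = \frac{3956}{7527}$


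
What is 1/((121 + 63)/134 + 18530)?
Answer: 67/1241602 ≈ 5.3963e-5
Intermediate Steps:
1/((121 + 63)/134 + 18530) = 1/((1/134)*184 + 18530) = 1/(92/67 + 18530) = 1/(1241602/67) = 67/1241602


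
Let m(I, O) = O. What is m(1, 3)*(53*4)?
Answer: 636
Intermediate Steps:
m(1, 3)*(53*4) = 3*(53*4) = 3*212 = 636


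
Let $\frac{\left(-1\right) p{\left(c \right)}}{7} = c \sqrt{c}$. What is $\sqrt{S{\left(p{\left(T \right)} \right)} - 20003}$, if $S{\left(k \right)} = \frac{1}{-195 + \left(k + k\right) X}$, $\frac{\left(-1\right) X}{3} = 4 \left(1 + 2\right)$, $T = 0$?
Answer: $\frac{i \sqrt{760614270}}{195} \approx 141.43 i$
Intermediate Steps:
$p{\left(c \right)} = - 7 c^{\frac{3}{2}}$ ($p{\left(c \right)} = - 7 c \sqrt{c} = - 7 c^{\frac{3}{2}}$)
$X = -36$ ($X = - 3 \cdot 4 \left(1 + 2\right) = - 3 \cdot 4 \cdot 3 = \left(-3\right) 12 = -36$)
$S{\left(k \right)} = \frac{1}{-195 - 72 k}$ ($S{\left(k \right)} = \frac{1}{-195 + \left(k + k\right) \left(-36\right)} = \frac{1}{-195 + 2 k \left(-36\right)} = \frac{1}{-195 - 72 k}$)
$\sqrt{S{\left(p{\left(T \right)} \right)} - 20003} = \sqrt{- \frac{1}{195 + 72 \left(- 7 \cdot 0^{\frac{3}{2}}\right)} - 20003} = \sqrt{- \frac{1}{195 + 72 \left(\left(-7\right) 0\right)} - 20003} = \sqrt{- \frac{1}{195 + 72 \cdot 0} - 20003} = \sqrt{- \frac{1}{195 + 0} - 20003} = \sqrt{- \frac{1}{195} - 20003} = \sqrt{- \frac{3900586}{195}} = \frac{i \sqrt{760614270}}{195}$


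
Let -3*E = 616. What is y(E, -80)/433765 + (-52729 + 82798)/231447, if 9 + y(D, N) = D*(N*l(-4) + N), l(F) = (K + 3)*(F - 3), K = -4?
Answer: 43456018522/100393607955 ≈ 0.43286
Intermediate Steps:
E = -616/3 (E = -⅓*616 = -616/3 ≈ -205.33)
l(F) = 3 - F (l(F) = (-4 + 3)*(F - 3) = -(-3 + F) = 3 - F)
y(D, N) = -9 + 8*D*N (y(D, N) = -9 + D*(N*(3 - 1*(-4)) + N) = -9 + D*(N*(3 + 4) + N) = -9 + D*(N*7 + N) = -9 + D*(7*N + N) = -9 + D*(8*N) = -9 + 8*D*N)
y(E, -80)/433765 + (-52729 + 82798)/231447 = (-9 + 8*(-616/3)*(-80))/433765 + (-52729 + 82798)/231447 = (-9 + 394240/3)*(1/433765) + 30069*(1/231447) = (394213/3)*(1/433765) + 10023/77149 = 394213/1301295 + 10023/77149 = 43456018522/100393607955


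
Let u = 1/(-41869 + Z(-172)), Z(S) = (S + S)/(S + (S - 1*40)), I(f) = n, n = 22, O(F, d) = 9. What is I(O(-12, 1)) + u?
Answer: 44212670/2009669 ≈ 22.000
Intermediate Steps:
I(f) = 22
Z(S) = 2*S/(-40 + 2*S) (Z(S) = (2*S)/(S + (S - 40)) = (2*S)/(S + (-40 + S)) = (2*S)/(-40 + 2*S) = 2*S/(-40 + 2*S))
u = -48/2009669 (u = 1/(-41869 - 172/(-20 - 172)) = 1/(-41869 - 172/(-192)) = 1/(-41869 - 172*(-1/192)) = 1/(-41869 + 43/48) = 1/(-2009669/48) = -48/2009669 ≈ -2.3885e-5)
I(O(-12, 1)) + u = 22 - 48/2009669 = 44212670/2009669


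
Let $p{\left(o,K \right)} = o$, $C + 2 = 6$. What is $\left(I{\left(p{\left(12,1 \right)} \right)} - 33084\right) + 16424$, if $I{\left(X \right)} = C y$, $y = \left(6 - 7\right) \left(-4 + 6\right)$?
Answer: $-16668$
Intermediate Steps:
$C = 4$ ($C = -2 + 6 = 4$)
$y = -2$ ($y = \left(-1\right) 2 = -2$)
$I{\left(X \right)} = -8$ ($I{\left(X \right)} = 4 \left(-2\right) = -8$)
$\left(I{\left(p{\left(12,1 \right)} \right)} - 33084\right) + 16424 = \left(-8 - 33084\right) + 16424 = -33092 + 16424 = -16668$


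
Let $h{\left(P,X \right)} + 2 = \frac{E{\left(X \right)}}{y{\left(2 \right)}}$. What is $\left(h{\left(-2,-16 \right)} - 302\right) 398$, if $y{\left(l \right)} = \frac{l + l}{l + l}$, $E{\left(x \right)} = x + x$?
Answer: $-133728$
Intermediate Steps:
$E{\left(x \right)} = 2 x$
$y{\left(l \right)} = 1$ ($y{\left(l \right)} = \frac{2 l}{2 l} = 2 l \frac{1}{2 l} = 1$)
$h{\left(P,X \right)} = -2 + 2 X$ ($h{\left(P,X \right)} = -2 + \frac{2 X}{1} = -2 + 2 X 1 = -2 + 2 X$)
$\left(h{\left(-2,-16 \right)} - 302\right) 398 = \left(\left(-2 + 2 \left(-16\right)\right) - 302\right) 398 = \left(\left(-2 - 32\right) - 302\right) 398 = \left(-34 - 302\right) 398 = \left(-336\right) 398 = -133728$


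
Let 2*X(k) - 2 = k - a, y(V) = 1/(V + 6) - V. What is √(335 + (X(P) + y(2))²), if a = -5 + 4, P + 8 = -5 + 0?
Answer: √24465/8 ≈ 19.552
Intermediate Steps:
P = -13 (P = -8 + (-5 + 0) = -8 - 5 = -13)
a = -1
y(V) = 1/(6 + V) - V
X(k) = 3/2 + k/2 (X(k) = 1 + (k - 1*(-1))/2 = 1 + (k + 1)/2 = 1 + (1 + k)/2 = 1 + (½ + k/2) = 3/2 + k/2)
√(335 + (X(P) + y(2))²) = √(335 + ((3/2 + (½)*(-13)) + (1 - 1*2² - 6*2)/(6 + 2))²) = √(335 + ((3/2 - 13/2) + (1 - 1*4 - 12)/8)²) = √(335 + (-5 + (1 - 4 - 12)/8)²) = √(335 + (-5 + (⅛)*(-15))²) = √(335 + (-5 - 15/8)²) = √(335 + (-55/8)²) = √(335 + 3025/64) = √(24465/64) = √24465/8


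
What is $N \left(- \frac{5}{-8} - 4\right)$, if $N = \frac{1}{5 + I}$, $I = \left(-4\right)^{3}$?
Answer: $\frac{27}{472} \approx 0.057203$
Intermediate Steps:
$I = -64$
$N = - \frac{1}{59}$ ($N = \frac{1}{5 - 64} = \frac{1}{-59} = - \frac{1}{59} \approx -0.016949$)
$N \left(- \frac{5}{-8} - 4\right) = - \frac{- \frac{5}{-8} - 4}{59} = - \frac{\left(-5\right) \left(- \frac{1}{8}\right) - 4}{59} = - \frac{\frac{5}{8} - 4}{59} = \left(- \frac{1}{59}\right) \left(- \frac{27}{8}\right) = \frac{27}{472}$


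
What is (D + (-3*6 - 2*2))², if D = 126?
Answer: 10816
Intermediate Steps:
(D + (-3*6 - 2*2))² = (126 + (-3*6 - 2*2))² = (126 + (-18 - 4))² = (126 - 22)² = 104² = 10816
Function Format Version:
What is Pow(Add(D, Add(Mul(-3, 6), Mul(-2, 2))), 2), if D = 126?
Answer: 10816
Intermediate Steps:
Pow(Add(D, Add(Mul(-3, 6), Mul(-2, 2))), 2) = Pow(Add(126, Add(Mul(-3, 6), Mul(-2, 2))), 2) = Pow(Add(126, Add(-18, -4)), 2) = Pow(Add(126, -22), 2) = Pow(104, 2) = 10816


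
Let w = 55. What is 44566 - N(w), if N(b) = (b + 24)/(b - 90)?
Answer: 1559889/35 ≈ 44568.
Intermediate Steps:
N(b) = (24 + b)/(-90 + b)
44566 - N(w) = 44566 - (24 + 55)/(-90 + 55) = 44566 - 79/(-35) = 44566 - (-1)*79/35 = 44566 - 1*(-79/35) = 44566 + 79/35 = 1559889/35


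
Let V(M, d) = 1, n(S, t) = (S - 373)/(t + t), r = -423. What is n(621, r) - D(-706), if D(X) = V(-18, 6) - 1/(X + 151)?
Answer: -101336/78255 ≈ -1.2949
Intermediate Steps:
n(S, t) = (-373 + S)/(2*t) (n(S, t) = (-373 + S)/((2*t)) = (-373 + S)*(1/(2*t)) = (-373 + S)/(2*t))
D(X) = 1 - 1/(151 + X) (D(X) = 1 - 1/(X + 151) = 1 - 1/(151 + X))
n(621, r) - D(-706) = (1/2)*(-373 + 621)/(-423) - (150 - 706)/(151 - 706) = (1/2)*(-1/423)*248 - (-556)/(-555) = -124/423 - (-1)*(-556)/555 = -124/423 - 1*556/555 = -124/423 - 556/555 = -101336/78255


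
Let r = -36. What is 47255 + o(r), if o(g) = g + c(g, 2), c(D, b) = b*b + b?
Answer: 47225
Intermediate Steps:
c(D, b) = b + b² (c(D, b) = b² + b = b + b²)
o(g) = 6 + g (o(g) = g + 2*(1 + 2) = g + 2*3 = g + 6 = 6 + g)
47255 + o(r) = 47255 + (6 - 36) = 47255 - 30 = 47225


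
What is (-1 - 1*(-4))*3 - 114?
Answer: -105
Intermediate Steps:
(-1 - 1*(-4))*3 - 114 = (-1 + 4)*3 - 114 = 3*3 - 114 = 9 - 114 = -105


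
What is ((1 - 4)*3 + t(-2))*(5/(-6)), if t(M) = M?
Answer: 55/6 ≈ 9.1667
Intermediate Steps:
((1 - 4)*3 + t(-2))*(5/(-6)) = ((1 - 4)*3 - 2)*(5/(-6)) = (-3*3 - 2)*(5*(-⅙)) = (-9 - 2)*(-⅚) = -11*(-⅚) = 55/6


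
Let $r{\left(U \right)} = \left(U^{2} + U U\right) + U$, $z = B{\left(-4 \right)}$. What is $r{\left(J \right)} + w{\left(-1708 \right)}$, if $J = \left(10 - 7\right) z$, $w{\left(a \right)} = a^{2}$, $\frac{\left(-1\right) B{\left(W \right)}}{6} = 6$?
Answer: $2940484$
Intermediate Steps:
$B{\left(W \right)} = -36$ ($B{\left(W \right)} = \left(-6\right) 6 = -36$)
$z = -36$
$J = -108$ ($J = \left(10 - 7\right) \left(-36\right) = 3 \left(-36\right) = -108$)
$r{\left(U \right)} = U + 2 U^{2}$ ($r{\left(U \right)} = \left(U^{2} + U^{2}\right) + U = 2 U^{2} + U = U + 2 U^{2}$)
$r{\left(J \right)} + w{\left(-1708 \right)} = - 108 \left(1 + 2 \left(-108\right)\right) + \left(-1708\right)^{2} = - 108 \left(1 - 216\right) + 2917264 = \left(-108\right) \left(-215\right) + 2917264 = 23220 + 2917264 = 2940484$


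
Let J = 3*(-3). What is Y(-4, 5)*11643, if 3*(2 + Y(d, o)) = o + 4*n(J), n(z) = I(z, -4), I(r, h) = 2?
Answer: 27167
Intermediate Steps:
J = -9
n(z) = 2
Y(d, o) = 2/3 + o/3 (Y(d, o) = -2 + (o + 4*2)/3 = -2 + (o + 8)/3 = -2 + (8 + o)/3 = -2 + (8/3 + o/3) = 2/3 + o/3)
Y(-4, 5)*11643 = (2/3 + (1/3)*5)*11643 = (2/3 + 5/3)*11643 = (7/3)*11643 = 27167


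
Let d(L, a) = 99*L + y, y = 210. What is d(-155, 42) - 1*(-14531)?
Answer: -604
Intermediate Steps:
d(L, a) = 210 + 99*L (d(L, a) = 99*L + 210 = 210 + 99*L)
d(-155, 42) - 1*(-14531) = (210 + 99*(-155)) - 1*(-14531) = (210 - 15345) + 14531 = -15135 + 14531 = -604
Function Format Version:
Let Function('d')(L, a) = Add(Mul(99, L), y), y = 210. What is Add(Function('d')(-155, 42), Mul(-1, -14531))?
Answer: -604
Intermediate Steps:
Function('d')(L, a) = Add(210, Mul(99, L)) (Function('d')(L, a) = Add(Mul(99, L), 210) = Add(210, Mul(99, L)))
Add(Function('d')(-155, 42), Mul(-1, -14531)) = Add(Add(210, Mul(99, -155)), Mul(-1, -14531)) = Add(Add(210, -15345), 14531) = Add(-15135, 14531) = -604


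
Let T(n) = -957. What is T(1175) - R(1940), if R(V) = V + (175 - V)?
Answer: -1132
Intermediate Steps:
R(V) = 175
T(1175) - R(1940) = -957 - 1*175 = -957 - 175 = -1132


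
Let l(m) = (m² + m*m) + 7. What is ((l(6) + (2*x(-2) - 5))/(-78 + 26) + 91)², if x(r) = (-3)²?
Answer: 1345600/169 ≈ 7962.1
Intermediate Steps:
x(r) = 9
l(m) = 7 + 2*m² (l(m) = (m² + m²) + 7 = 2*m² + 7 = 7 + 2*m²)
((l(6) + (2*x(-2) - 5))/(-78 + 26) + 91)² = (((7 + 2*6²) + (2*9 - 5))/(-78 + 26) + 91)² = (((7 + 2*36) + (18 - 5))/(-52) + 91)² = (((7 + 72) + 13)*(-1/52) + 91)² = ((79 + 13)*(-1/52) + 91)² = (92*(-1/52) + 91)² = (-23/13 + 91)² = (1160/13)² = 1345600/169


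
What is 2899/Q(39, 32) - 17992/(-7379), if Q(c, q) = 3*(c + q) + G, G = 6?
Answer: 25331969/1616001 ≈ 15.676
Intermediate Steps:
Q(c, q) = 6 + 3*c + 3*q (Q(c, q) = 3*(c + q) + 6 = (3*c + 3*q) + 6 = 6 + 3*c + 3*q)
2899/Q(39, 32) - 17992/(-7379) = 2899/(6 + 3*39 + 3*32) - 17992/(-7379) = 2899/(6 + 117 + 96) - 17992*(-1/7379) = 2899/219 + 17992/7379 = 25331969/1616001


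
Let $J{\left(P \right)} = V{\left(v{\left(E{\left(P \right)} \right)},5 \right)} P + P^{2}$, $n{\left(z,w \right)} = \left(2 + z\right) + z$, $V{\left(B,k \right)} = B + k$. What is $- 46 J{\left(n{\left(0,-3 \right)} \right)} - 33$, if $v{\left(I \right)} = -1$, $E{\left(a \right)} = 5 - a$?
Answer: $-585$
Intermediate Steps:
$n{\left(z,w \right)} = 2 + 2 z$
$J{\left(P \right)} = P^{2} + 4 P$ ($J{\left(P \right)} = \left(-1 + 5\right) P + P^{2} = 4 P + P^{2} = P^{2} + 4 P$)
$- 46 J{\left(n{\left(0,-3 \right)} \right)} - 33 = - 46 \left(2 + 2 \cdot 0\right) \left(4 + \left(2 + 2 \cdot 0\right)\right) - 33 = - 46 \left(2 + 0\right) \left(4 + \left(2 + 0\right)\right) - 33 = - 46 \cdot 2 \left(4 + 2\right) - 33 = - 46 \cdot 2 \cdot 6 - 33 = \left(-46\right) 12 - 33 = -552 - 33 = -585$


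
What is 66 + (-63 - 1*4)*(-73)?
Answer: 4957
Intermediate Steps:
66 + (-63 - 1*4)*(-73) = 66 + (-63 - 4)*(-73) = 66 - 67*(-73) = 66 + 4891 = 4957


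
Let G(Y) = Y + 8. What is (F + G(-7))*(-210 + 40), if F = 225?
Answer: -38420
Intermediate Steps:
G(Y) = 8 + Y
(F + G(-7))*(-210 + 40) = (225 + (8 - 7))*(-210 + 40) = (225 + 1)*(-170) = 226*(-170) = -38420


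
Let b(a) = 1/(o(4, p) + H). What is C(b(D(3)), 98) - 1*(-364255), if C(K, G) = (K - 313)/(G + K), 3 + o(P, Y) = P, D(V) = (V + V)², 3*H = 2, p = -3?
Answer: 179576153/493 ≈ 3.6425e+5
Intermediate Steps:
H = ⅔ (H = (⅓)*2 = ⅔ ≈ 0.66667)
D(V) = 4*V² (D(V) = (2*V)² = 4*V²)
o(P, Y) = -3 + P
b(a) = ⅗ (b(a) = 1/((-3 + 4) + ⅔) = 1/(1 + ⅔) = 1/(5/3) = ⅗)
C(K, G) = (-313 + K)/(G + K)
C(b(D(3)), 98) - 1*(-364255) = (-313 + ⅗)/(98 + ⅗) - 1*(-364255) = -1562/5/(493/5) + 364255 = (5/493)*(-1562/5) + 364255 = -1562/493 + 364255 = 179576153/493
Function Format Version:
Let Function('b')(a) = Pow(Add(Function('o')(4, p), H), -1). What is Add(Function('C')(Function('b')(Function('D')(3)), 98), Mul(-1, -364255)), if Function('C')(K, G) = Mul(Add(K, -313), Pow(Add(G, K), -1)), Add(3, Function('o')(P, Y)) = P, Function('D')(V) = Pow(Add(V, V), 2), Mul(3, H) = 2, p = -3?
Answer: Rational(179576153, 493) ≈ 3.6425e+5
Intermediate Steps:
H = Rational(2, 3) (H = Mul(Rational(1, 3), 2) = Rational(2, 3) ≈ 0.66667)
Function('D')(V) = Mul(4, Pow(V, 2)) (Function('D')(V) = Pow(Mul(2, V), 2) = Mul(4, Pow(V, 2)))
Function('o')(P, Y) = Add(-3, P)
Function('b')(a) = Rational(3, 5) (Function('b')(a) = Pow(Add(Add(-3, 4), Rational(2, 3)), -1) = Pow(Add(1, Rational(2, 3)), -1) = Pow(Rational(5, 3), -1) = Rational(3, 5))
Function('C')(K, G) = Mul(Pow(Add(G, K), -1), Add(-313, K)) (Function('C')(K, G) = Mul(Add(-313, K), Pow(Add(G, K), -1)) = Mul(Pow(Add(G, K), -1), Add(-313, K)))
Add(Function('C')(Function('b')(Function('D')(3)), 98), Mul(-1, -364255)) = Add(Mul(Pow(Add(98, Rational(3, 5)), -1), Add(-313, Rational(3, 5))), Mul(-1, -364255)) = Add(Mul(Pow(Rational(493, 5), -1), Rational(-1562, 5)), 364255) = Add(Mul(Rational(5, 493), Rational(-1562, 5)), 364255) = Add(Rational(-1562, 493), 364255) = Rational(179576153, 493)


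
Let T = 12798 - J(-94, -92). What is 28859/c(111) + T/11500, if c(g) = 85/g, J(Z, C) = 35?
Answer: 7367919671/195500 ≈ 37688.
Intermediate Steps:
T = 12763 (T = 12798 - 1*35 = 12798 - 35 = 12763)
28859/c(111) + T/11500 = 28859/((85/111)) + 12763/11500 = 28859/((85*(1/111))) + 12763*(1/11500) = 28859/(85/111) + 12763/11500 = 28859*(111/85) + 12763/11500 = 3203349/85 + 12763/11500 = 7367919671/195500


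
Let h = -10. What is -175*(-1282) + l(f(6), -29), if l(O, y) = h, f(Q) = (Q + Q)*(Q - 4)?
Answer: 224340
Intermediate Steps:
f(Q) = 2*Q*(-4 + Q) (f(Q) = (2*Q)*(-4 + Q) = 2*Q*(-4 + Q))
l(O, y) = -10
-175*(-1282) + l(f(6), -29) = -175*(-1282) - 10 = 224350 - 10 = 224340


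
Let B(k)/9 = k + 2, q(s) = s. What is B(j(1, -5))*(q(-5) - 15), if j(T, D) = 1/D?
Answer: -324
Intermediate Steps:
B(k) = 18 + 9*k (B(k) = 9*(k + 2) = 9*(2 + k) = 18 + 9*k)
B(j(1, -5))*(q(-5) - 15) = (18 + 9/(-5))*(-5 - 15) = (18 + 9*(-1/5))*(-20) = (18 - 9/5)*(-20) = (81/5)*(-20) = -324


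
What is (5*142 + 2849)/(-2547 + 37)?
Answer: -3559/2510 ≈ -1.4179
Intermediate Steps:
(5*142 + 2849)/(-2547 + 37) = (710 + 2849)/(-2510) = 3559*(-1/2510) = -3559/2510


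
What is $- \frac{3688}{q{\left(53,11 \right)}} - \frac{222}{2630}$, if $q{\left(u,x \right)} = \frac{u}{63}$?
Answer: $- \frac{305538243}{69695} \approx -4383.9$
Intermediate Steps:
$q{\left(u,x \right)} = \frac{u}{63}$ ($q{\left(u,x \right)} = u \frac{1}{63} = \frac{u}{63}$)
$- \frac{3688}{q{\left(53,11 \right)}} - \frac{222}{2630} = - \frac{3688}{\frac{1}{63} \cdot 53} - \frac{222}{2630} = - \frac{3688}{\frac{53}{63}} - \frac{111}{1315} = \left(-3688\right) \frac{63}{53} - \frac{111}{1315} = - \frac{232344}{53} - \frac{111}{1315} = - \frac{305538243}{69695}$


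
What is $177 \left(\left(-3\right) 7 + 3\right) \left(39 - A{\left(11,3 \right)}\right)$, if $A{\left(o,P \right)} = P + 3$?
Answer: $-105138$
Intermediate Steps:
$A{\left(o,P \right)} = 3 + P$
$177 \left(\left(-3\right) 7 + 3\right) \left(39 - A{\left(11,3 \right)}\right) = 177 \left(\left(-3\right) 7 + 3\right) \left(39 - \left(3 + 3\right)\right) = 177 \left(-21 + 3\right) \left(39 - 6\right) = 177 \left(-18\right) \left(39 - 6\right) = \left(-3186\right) 33 = -105138$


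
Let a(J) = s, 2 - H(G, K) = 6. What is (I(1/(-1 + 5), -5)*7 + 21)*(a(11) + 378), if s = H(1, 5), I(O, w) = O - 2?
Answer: 6545/2 ≈ 3272.5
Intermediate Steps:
H(G, K) = -4 (H(G, K) = 2 - 1*6 = 2 - 6 = -4)
I(O, w) = -2 + O
s = -4
a(J) = -4
(I(1/(-1 + 5), -5)*7 + 21)*(a(11) + 378) = ((-2 + 1/(-1 + 5))*7 + 21)*(-4 + 378) = ((-2 + 1/4)*7 + 21)*374 = ((-2 + ¼)*7 + 21)*374 = (-7/4*7 + 21)*374 = (-49/4 + 21)*374 = (35/4)*374 = 6545/2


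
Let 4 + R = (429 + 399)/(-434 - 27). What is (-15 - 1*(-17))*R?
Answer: -5344/461 ≈ -11.592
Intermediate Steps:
R = -2672/461 (R = -4 + (429 + 399)/(-434 - 27) = -4 + 828/(-461) = -4 + 828*(-1/461) = -4 - 828/461 = -2672/461 ≈ -5.7961)
(-15 - 1*(-17))*R = (-15 - 1*(-17))*(-2672/461) = (-15 + 17)*(-2672/461) = 2*(-2672/461) = -5344/461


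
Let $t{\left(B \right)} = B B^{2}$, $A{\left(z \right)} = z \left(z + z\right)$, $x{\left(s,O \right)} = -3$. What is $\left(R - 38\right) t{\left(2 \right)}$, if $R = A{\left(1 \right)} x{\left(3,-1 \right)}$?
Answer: $-352$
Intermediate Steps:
$A{\left(z \right)} = 2 z^{2}$ ($A{\left(z \right)} = z 2 z = 2 z^{2}$)
$t{\left(B \right)} = B^{3}$
$R = -6$ ($R = 2 \cdot 1^{2} \left(-3\right) = 2 \cdot 1 \left(-3\right) = 2 \left(-3\right) = -6$)
$\left(R - 38\right) t{\left(2 \right)} = \left(-6 - 38\right) 2^{3} = \left(-44\right) 8 = -352$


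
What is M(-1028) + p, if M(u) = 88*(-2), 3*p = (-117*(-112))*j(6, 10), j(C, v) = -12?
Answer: -52592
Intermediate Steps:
p = -52416 (p = (-117*(-112)*(-12))/3 = (13104*(-12))/3 = (⅓)*(-157248) = -52416)
M(u) = -176
M(-1028) + p = -176 - 52416 = -52592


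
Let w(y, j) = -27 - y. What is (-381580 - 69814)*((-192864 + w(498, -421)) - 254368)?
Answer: 202114823258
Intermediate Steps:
(-381580 - 69814)*((-192864 + w(498, -421)) - 254368) = (-381580 - 69814)*((-192864 + (-27 - 1*498)) - 254368) = -451394*((-192864 + (-27 - 498)) - 254368) = -451394*((-192864 - 525) - 254368) = -451394*(-193389 - 254368) = -451394*(-447757) = 202114823258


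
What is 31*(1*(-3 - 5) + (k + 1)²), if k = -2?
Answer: -217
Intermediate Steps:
31*(1*(-3 - 5) + (k + 1)²) = 31*(1*(-3 - 5) + (-2 + 1)²) = 31*(1*(-8) + (-1)²) = 31*(-8 + 1) = 31*(-7) = -217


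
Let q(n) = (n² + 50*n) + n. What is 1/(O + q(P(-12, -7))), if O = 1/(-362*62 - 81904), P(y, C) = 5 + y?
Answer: -104348/32139185 ≈ -0.0032468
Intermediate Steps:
q(n) = n² + 51*n
O = -1/104348 (O = 1/(-22444 - 81904) = 1/(-104348) = -1/104348 ≈ -9.5833e-6)
1/(O + q(P(-12, -7))) = 1/(-1/104348 + (5 - 12)*(51 + (5 - 12))) = 1/(-1/104348 - 7*(51 - 7)) = 1/(-1/104348 - 7*44) = 1/(-1/104348 - 308) = 1/(-32139185/104348) = -104348/32139185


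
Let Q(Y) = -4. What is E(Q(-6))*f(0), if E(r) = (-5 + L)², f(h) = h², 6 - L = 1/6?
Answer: 0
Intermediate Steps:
L = 35/6 (L = 6 - 1/6 = 6 - 1*⅙ = 6 - ⅙ = 35/6 ≈ 5.8333)
E(r) = 25/36 (E(r) = (-5 + 35/6)² = (⅚)² = 25/36)
E(Q(-6))*f(0) = (25/36)*0² = (25/36)*0 = 0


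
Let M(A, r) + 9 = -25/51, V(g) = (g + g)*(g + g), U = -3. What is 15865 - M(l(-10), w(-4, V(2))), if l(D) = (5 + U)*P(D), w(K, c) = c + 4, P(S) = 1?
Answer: 809599/51 ≈ 15874.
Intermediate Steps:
V(g) = 4*g² (V(g) = (2*g)*(2*g) = 4*g²)
w(K, c) = 4 + c
l(D) = 2 (l(D) = (5 - 3)*1 = 2*1 = 2)
M(A, r) = -484/51 (M(A, r) = -9 - 25/51 = -484/51)
15865 - M(l(-10), w(-4, V(2))) = 15865 - 1*(-484/51) = 15865 + 484/51 = 809599/51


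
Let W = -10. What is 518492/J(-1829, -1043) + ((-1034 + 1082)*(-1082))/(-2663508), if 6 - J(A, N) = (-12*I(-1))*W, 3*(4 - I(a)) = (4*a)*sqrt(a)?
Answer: -1049013780922/1068288667 + 1595360*I/4813 ≈ -981.96 + 331.47*I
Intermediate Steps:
I(a) = 4 - 4*a**(3/2)/3 (I(a) = 4 - 4*a*sqrt(a)/3 = 4 - 4*a**(3/2)/3)
J(A, N) = -474 - 160*I (J(A, N) = 6 - (-12*(4 - (-4)*I/3))*(-10) = 6 - (-12*(4 + 4*I/3))*(-10) = 6 - (-48 - 16*I)*(-10) = 6 - (480 + 160*I) = 6 + (-480 - 160*I) = -474 - 160*I)
518492/J(-1829, -1043) + ((-1034 + 1082)*(-1082))/(-2663508) = 518492/(-474 - 160*I) + ((-1034 + 1082)*(-1082))/(-2663508) = 518492*((-474 + 160*I)/250276) + (48*(-1082))*(-1/2663508) = 9971*(-474 + 160*I)/4813 - 51936*(-1/2663508) = 9971*(-474 + 160*I)/4813 + 4328/221959 = 4328/221959 + 9971*(-474 + 160*I)/4813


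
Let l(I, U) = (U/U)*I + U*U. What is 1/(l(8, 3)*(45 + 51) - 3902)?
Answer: -1/2270 ≈ -0.00044053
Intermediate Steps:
l(I, U) = I + U² (l(I, U) = 1*I + U² = I + U²)
1/(l(8, 3)*(45 + 51) - 3902) = 1/((8 + 3²)*(45 + 51) - 3902) = 1/((8 + 9)*96 - 3902) = 1/(17*96 - 3902) = 1/(1632 - 3902) = 1/(-2270) = -1/2270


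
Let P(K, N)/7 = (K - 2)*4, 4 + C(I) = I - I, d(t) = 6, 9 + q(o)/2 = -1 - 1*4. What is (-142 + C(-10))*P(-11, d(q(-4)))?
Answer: 53144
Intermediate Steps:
q(o) = -28 (q(o) = -18 + 2*(-1 - 1*4) = -18 + 2*(-1 - 4) = -18 + 2*(-5) = -18 - 10 = -28)
C(I) = -4 (C(I) = -4 + (I - I) = -4 + 0 = -4)
P(K, N) = -56 + 28*K (P(K, N) = 7*((K - 2)*4) = 7*((-2 + K)*4) = 7*(-8 + 4*K) = -56 + 28*K)
(-142 + C(-10))*P(-11, d(q(-4))) = (-142 - 4)*(-56 + 28*(-11)) = -146*(-56 - 308) = -146*(-364) = 53144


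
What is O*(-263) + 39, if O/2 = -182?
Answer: 95771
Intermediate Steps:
O = -364 (O = 2*(-182) = -364)
O*(-263) + 39 = -364*(-263) + 39 = 95732 + 39 = 95771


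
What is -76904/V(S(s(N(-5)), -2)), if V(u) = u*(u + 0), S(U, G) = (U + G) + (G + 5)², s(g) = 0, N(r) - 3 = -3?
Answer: -76904/49 ≈ -1569.5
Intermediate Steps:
N(r) = 0 (N(r) = 3 - 3 = 0)
S(U, G) = G + U + (5 + G)² (S(U, G) = (G + U) + (5 + G)² = G + U + (5 + G)²)
V(u) = u² (V(u) = u*u = u²)
-76904/V(S(s(N(-5)), -2)) = -76904/(-2 + 0 + (5 - 2)²)² = -76904/(-2 + 0 + 3²)² = -76904/(-2 + 0 + 9)² = -76904/(7²) = -76904/49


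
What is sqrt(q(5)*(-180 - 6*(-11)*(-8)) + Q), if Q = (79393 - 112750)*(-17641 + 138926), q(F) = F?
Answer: I*sqrt(4045707285) ≈ 63606.0*I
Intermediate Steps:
Q = -4045703745 (Q = -33357*121285 = -4045703745)
sqrt(q(5)*(-180 - 6*(-11)*(-8)) + Q) = sqrt(5*(-180 - 6*(-11)*(-8)) - 4045703745) = sqrt(5*(-180 + 66*(-8)) - 4045703745) = sqrt(5*(-180 - 528) - 4045703745) = sqrt(5*(-708) - 4045703745) = sqrt(-3540 - 4045703745) = sqrt(-4045707285) = I*sqrt(4045707285)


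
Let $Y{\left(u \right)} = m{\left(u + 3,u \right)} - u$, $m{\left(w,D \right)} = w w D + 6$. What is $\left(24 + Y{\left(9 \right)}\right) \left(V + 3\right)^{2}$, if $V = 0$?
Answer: $11853$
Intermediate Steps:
$m{\left(w,D \right)} = 6 + D w^{2}$ ($m{\left(w,D \right)} = w^{2} D + 6 = D w^{2} + 6 = 6 + D w^{2}$)
$Y{\left(u \right)} = 6 - u + u \left(3 + u\right)^{2}$ ($Y{\left(u \right)} = \left(6 + u \left(u + 3\right)^{2}\right) - u = \left(6 + u \left(3 + u\right)^{2}\right) - u = 6 - u + u \left(3 + u\right)^{2}$)
$\left(24 + Y{\left(9 \right)}\right) \left(V + 3\right)^{2} = \left(24 + \left(6 - 9 + 9 \left(3 + 9\right)^{2}\right)\right) \left(0 + 3\right)^{2} = \left(24 + \left(6 - 9 + 9 \cdot 12^{2}\right)\right) 3^{2} = \left(24 + \left(6 - 9 + 9 \cdot 144\right)\right) 9 = \left(24 + \left(6 - 9 + 1296\right)\right) 9 = \left(24 + 1293\right) 9 = 1317 \cdot 9 = 11853$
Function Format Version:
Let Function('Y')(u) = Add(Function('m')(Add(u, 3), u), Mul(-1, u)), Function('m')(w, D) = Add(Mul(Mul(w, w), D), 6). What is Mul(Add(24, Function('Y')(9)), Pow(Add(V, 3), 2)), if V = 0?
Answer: 11853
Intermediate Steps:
Function('m')(w, D) = Add(6, Mul(D, Pow(w, 2))) (Function('m')(w, D) = Add(Mul(Pow(w, 2), D), 6) = Add(Mul(D, Pow(w, 2)), 6) = Add(6, Mul(D, Pow(w, 2))))
Function('Y')(u) = Add(6, Mul(-1, u), Mul(u, Pow(Add(3, u), 2))) (Function('Y')(u) = Add(Add(6, Mul(u, Pow(Add(u, 3), 2))), Mul(-1, u)) = Add(Add(6, Mul(u, Pow(Add(3, u), 2))), Mul(-1, u)) = Add(6, Mul(-1, u), Mul(u, Pow(Add(3, u), 2))))
Mul(Add(24, Function('Y')(9)), Pow(Add(V, 3), 2)) = Mul(Add(24, Add(6, Mul(-1, 9), Mul(9, Pow(Add(3, 9), 2)))), Pow(Add(0, 3), 2)) = Mul(Add(24, Add(6, -9, Mul(9, Pow(12, 2)))), Pow(3, 2)) = Mul(Add(24, Add(6, -9, Mul(9, 144))), 9) = Mul(Add(24, Add(6, -9, 1296)), 9) = Mul(Add(24, 1293), 9) = Mul(1317, 9) = 11853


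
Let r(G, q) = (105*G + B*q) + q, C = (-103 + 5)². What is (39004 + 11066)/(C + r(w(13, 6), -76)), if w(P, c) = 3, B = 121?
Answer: 50070/647 ≈ 77.388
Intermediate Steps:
C = 9604 (C = (-98)² = 9604)
r(G, q) = 105*G + 122*q (r(G, q) = (105*G + 121*q) + q = 105*G + 122*q)
(39004 + 11066)/(C + r(w(13, 6), -76)) = (39004 + 11066)/(9604 + (105*3 + 122*(-76))) = 50070/(9604 + (315 - 9272)) = 50070/(9604 - 8957) = 50070/647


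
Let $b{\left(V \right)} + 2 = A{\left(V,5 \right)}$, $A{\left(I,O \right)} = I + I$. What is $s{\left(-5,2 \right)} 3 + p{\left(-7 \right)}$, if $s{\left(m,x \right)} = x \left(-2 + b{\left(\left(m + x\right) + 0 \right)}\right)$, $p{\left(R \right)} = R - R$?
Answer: $-60$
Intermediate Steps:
$p{\left(R \right)} = 0$
$A{\left(I,O \right)} = 2 I$
$b{\left(V \right)} = -2 + 2 V$
$s{\left(m,x \right)} = x \left(-4 + 2 m + 2 x\right)$ ($s{\left(m,x \right)} = x \left(-2 + \left(-2 + 2 \left(\left(m + x\right) + 0\right)\right)\right) = x \left(-2 + \left(-2 + 2 \left(m + x\right)\right)\right) = x \left(-2 - \left(2 - 2 m - 2 x\right)\right) = x \left(-2 + \left(-2 + 2 m + 2 x\right)\right) = x \left(-4 + 2 m + 2 x\right)$)
$s{\left(-5,2 \right)} 3 + p{\left(-7 \right)} = 2 \cdot 2 \left(-2 - 5 + 2\right) 3 + 0 = 2 \cdot 2 \left(-5\right) 3 + 0 = \left(-20\right) 3 + 0 = -60 + 0 = -60$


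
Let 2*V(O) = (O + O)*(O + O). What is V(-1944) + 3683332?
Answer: 11241604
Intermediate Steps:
V(O) = 2*O**2 (V(O) = ((O + O)*(O + O))/2 = ((2*O)*(2*O))/2 = (4*O**2)/2 = 2*O**2)
V(-1944) + 3683332 = 2*(-1944)**2 + 3683332 = 2*3779136 + 3683332 = 7558272 + 3683332 = 11241604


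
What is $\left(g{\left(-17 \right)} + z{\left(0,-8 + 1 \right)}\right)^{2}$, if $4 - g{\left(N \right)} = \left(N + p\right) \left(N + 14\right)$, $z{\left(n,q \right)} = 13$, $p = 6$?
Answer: $256$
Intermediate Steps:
$g{\left(N \right)} = 4 - \left(6 + N\right) \left(14 + N\right)$ ($g{\left(N \right)} = 4 - \left(N + 6\right) \left(N + 14\right) = 4 - \left(6 + N\right) \left(14 + N\right)$)
$\left(g{\left(-17 \right)} + z{\left(0,-8 + 1 \right)}\right)^{2} = \left(\left(-80 - \left(-17\right)^{2} - -340\right) + 13\right)^{2} = \left(\left(-80 - 289 + 340\right) + 13\right)^{2} = \left(-29 + 13\right)^{2} = \left(-16\right)^{2} = 256$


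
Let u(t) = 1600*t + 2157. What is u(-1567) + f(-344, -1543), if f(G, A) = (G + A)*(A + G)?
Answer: 1055726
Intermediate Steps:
f(G, A) = (A + G)² (f(G, A) = (A + G)*(A + G) = (A + G)²)
u(t) = 2157 + 1600*t
u(-1567) + f(-344, -1543) = (2157 + 1600*(-1567)) + (-1543 - 344)² = (2157 - 2507200) + (-1887)² = -2505043 + 3560769 = 1055726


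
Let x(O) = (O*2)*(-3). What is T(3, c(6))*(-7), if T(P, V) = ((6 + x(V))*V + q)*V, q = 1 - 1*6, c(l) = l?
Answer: 7770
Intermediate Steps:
x(O) = -6*O (x(O) = (2*O)*(-3) = -6*O)
q = -5 (q = 1 - 6 = -5)
T(P, V) = V*(-5 + V*(6 - 6*V)) (T(P, V) = ((6 - 6*V)*V - 5)*V = (V*(6 - 6*V) - 5)*V = (-5 + V*(6 - 6*V))*V = V*(-5 + V*(6 - 6*V)))
T(3, c(6))*(-7) = (6*(-5 - 6*6² + 6*6))*(-7) = (6*(-5 - 6*36 + 36))*(-7) = (6*(-5 - 216 + 36))*(-7) = (6*(-185))*(-7) = -1110*(-7) = 7770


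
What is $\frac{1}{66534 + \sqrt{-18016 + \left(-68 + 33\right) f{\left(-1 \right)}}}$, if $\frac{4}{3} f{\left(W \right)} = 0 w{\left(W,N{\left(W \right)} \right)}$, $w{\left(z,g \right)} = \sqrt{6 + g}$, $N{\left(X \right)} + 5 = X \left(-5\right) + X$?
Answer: $\frac{33267}{2213395586} - \frac{i \sqrt{1126}}{1106697793} \approx 1.503 \cdot 10^{-5} - 3.0321 \cdot 10^{-8} i$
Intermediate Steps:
$N{\left(X \right)} = -5 - 4 X$ ($N{\left(X \right)} = -5 + \left(X \left(-5\right) + X\right) = -5 + \left(- 5 X + X\right) = -5 - 4 X$)
$f{\left(W \right)} = 0$ ($f{\left(W \right)} = \frac{3 \cdot 0 \sqrt{6 - \left(5 + 4 W\right)}}{4} = \frac{3 \cdot 0 \sqrt{1 - 4 W}}{4} = \frac{3}{4} \cdot 0 = 0$)
$\frac{1}{66534 + \sqrt{-18016 + \left(-68 + 33\right) f{\left(-1 \right)}}} = \frac{1}{66534 + \sqrt{-18016 + \left(-68 + 33\right) 0}} = \frac{1}{66534 + \sqrt{-18016 - 0}} = \frac{1}{66534 + \sqrt{-18016 + 0}} = \frac{1}{66534 + \sqrt{-18016}} = \frac{1}{66534 + 4 i \sqrt{1126}}$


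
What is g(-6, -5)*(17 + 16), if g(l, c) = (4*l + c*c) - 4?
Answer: -99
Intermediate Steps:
g(l, c) = -4 + c² + 4*l (g(l, c) = (4*l + c²) - 4 = (c² + 4*l) - 4 = -4 + c² + 4*l)
g(-6, -5)*(17 + 16) = (-4 + (-5)² + 4*(-6))*(17 + 16) = (-4 + 25 - 24)*33 = -3*33 = -99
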